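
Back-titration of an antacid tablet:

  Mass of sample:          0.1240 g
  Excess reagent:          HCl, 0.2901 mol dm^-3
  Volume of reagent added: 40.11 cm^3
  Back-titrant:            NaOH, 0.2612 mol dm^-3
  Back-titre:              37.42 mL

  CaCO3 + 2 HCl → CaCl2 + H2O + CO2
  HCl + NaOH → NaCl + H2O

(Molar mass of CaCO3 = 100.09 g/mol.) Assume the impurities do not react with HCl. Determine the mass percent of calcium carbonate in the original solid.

n(HCl) added = 0.04011 × 0.2901 = 0.01164 mol
n(NaOH) used in back-titration = 0.03742 × 0.2612 = 9.774 × 10^-3 mol
n(HCl) left over = 9.774 × 10^-3 mol (1:1 ratio)
n(HCl) consumed by analyte = 0.01164 − 9.774 × 10^-3 = 1.862 × 10^-3 mol
From the 1:2 ratio, n(CaCO3) = 1/2 × 1.862 × 10^-3 = 9.309 × 10^-4 mol
mass of CaCO3 = 9.309 × 10^-4 × 100.09 = 0.09317 g
% CaCO3 = 0.09317 / 0.1240 × 100 = 75.14 %

75.14 %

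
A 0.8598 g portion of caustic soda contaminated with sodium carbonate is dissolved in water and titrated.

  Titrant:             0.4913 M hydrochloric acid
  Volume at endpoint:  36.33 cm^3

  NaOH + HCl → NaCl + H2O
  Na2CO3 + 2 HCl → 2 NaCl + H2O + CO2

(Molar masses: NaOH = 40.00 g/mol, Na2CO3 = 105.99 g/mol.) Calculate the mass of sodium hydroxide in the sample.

0.2650 g

n(HCl) = 0.03633 × 0.4913 = 0.01785 mol
Let x = n(NaOH), y = n(Na2CO3).
Titrant: 1x + 2y = 0.01785;  mass: 40.00x + 105.99y = 0.8598
Solving, x = 6.626 × 10^-3 mol, y = 5.611 × 10^-3 mol
mass of NaOH = 6.626 × 10^-3 × 40.00 = 0.2650 g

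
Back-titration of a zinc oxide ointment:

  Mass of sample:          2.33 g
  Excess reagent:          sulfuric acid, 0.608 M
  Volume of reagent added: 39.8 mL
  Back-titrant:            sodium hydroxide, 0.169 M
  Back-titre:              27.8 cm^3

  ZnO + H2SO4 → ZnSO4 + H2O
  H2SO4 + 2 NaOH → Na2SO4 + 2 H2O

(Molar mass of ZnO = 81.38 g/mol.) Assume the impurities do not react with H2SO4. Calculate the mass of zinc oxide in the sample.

n(H2SO4) added = 0.0398 × 0.608 = 0.0242 mol
n(NaOH) used in back-titration = 0.0278 × 0.169 = 4.70 × 10^-3 mol
From the 1:2 ratio, n(H2SO4) left over = 1/2 × 4.70 × 10^-3 = 2.35 × 10^-3 mol
n(H2SO4) consumed by analyte = 0.0242 − 2.35 × 10^-3 = 0.0218 mol
n(ZnO) = 0.0218 mol (1:1 ratio)
mass of ZnO = 0.0218 × 81.38 = 1.78 g

1.78 g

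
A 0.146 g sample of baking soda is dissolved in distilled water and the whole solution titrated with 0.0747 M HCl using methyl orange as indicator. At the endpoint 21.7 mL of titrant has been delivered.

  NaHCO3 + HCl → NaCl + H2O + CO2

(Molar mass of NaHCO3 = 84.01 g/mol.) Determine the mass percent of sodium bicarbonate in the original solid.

n(HCl) = 0.0217 L × 0.0747 mol/L = 1.62 × 10^-3 mol
n(NaHCO3) = 1.62 × 10^-3 mol (1:1 ratio)
mass of NaHCO3 = 1.62 × 10^-3 × 84.01 g/mol = 0.136 g
% NaHCO3 = 0.136 / 0.146 × 100 = 93.3 %

93.3 %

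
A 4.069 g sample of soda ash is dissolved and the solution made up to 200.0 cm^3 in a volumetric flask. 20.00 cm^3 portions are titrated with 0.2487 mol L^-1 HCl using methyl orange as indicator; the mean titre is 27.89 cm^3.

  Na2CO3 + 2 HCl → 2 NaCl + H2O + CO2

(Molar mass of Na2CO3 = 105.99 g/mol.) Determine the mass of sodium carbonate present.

n(HCl) per titration = 0.02789 × 0.2487 = 6.936 × 10^-3 mol
From the 1:2 ratio, n(Na2CO3) in each aliquot = 1/2 × 6.936 × 10^-3 = 3.468 × 10^-3 mol
n(Na2CO3) in the whole flask = 3.468 × 10^-3 × 200.0/20.00 = 0.03468 mol
mass of Na2CO3 = 0.03468 × 105.99 = 3.676 g

3.676 g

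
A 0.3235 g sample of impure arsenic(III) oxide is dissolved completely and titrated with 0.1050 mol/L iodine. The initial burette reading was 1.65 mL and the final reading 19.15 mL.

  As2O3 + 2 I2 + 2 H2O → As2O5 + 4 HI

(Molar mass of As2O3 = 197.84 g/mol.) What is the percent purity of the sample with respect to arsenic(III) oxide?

n(I2) = 0.01750 L × 0.1050 mol/L = 1.837 × 10^-3 mol
From the 1:2 ratio, n(As2O3) = 1/2 × 1.837 × 10^-3 = 9.188 × 10^-4 mol
mass of As2O3 = 9.188 × 10^-4 × 197.84 g/mol = 0.1818 g
% As2O3 = 0.1818 / 0.3235 × 100 = 56.19 %

56.19 %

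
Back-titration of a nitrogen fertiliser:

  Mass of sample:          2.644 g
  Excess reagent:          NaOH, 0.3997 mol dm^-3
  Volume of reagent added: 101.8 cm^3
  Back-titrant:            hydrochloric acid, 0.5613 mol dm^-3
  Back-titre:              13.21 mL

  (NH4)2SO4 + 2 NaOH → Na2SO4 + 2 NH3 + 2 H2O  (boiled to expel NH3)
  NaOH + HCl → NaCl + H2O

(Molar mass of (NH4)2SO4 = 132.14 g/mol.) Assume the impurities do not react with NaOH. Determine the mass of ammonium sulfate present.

2.198 g

n(NaOH) added = 0.1018 × 0.3997 = 0.04069 mol
n(HCl) used in back-titration = 0.01321 × 0.5613 = 7.415 × 10^-3 mol
n(NaOH) left over = 7.415 × 10^-3 mol (1:1 ratio)
n(NaOH) consumed by analyte = 0.04069 − 7.415 × 10^-3 = 0.03327 mol
From the 1:2 ratio, n((NH4)2SO4) = 1/2 × 0.03327 = 0.01664 mol
mass of (NH4)2SO4 = 0.01664 × 132.14 = 2.198 g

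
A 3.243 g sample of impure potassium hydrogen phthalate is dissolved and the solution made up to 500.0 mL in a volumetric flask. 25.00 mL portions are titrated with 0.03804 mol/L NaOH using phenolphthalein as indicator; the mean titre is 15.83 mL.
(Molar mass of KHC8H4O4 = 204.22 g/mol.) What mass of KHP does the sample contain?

KHC8H4O4 + NaOH → KNaC8H4O4 + H2O
n(NaOH) per titration = 0.01583 × 0.03804 = 6.022 × 10^-4 mol
n(KHC8H4O4) in each aliquot = 6.022 × 10^-4 mol (1:1 ratio)
n(KHC8H4O4) in the whole flask = 6.022 × 10^-4 × 500.0/25.00 = 0.01204 mol
mass of KHC8H4O4 = 0.01204 × 204.22 = 2.460 g

2.460 g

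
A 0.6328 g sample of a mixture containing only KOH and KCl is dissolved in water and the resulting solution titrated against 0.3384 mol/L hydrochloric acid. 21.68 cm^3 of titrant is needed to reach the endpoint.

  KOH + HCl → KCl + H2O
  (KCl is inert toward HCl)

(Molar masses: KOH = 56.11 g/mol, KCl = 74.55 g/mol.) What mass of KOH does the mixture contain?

0.4117 g

n(HCl) = 0.02168 × 0.3384 = 7.337 × 10^-3 mol
Let x = n(KOH), y = n(KCl).
Titrant: 1x = 7.337 × 10^-3;  mass: 56.11x + 74.55y = 0.6328
Solving, x = 7.337 × 10^-3 mol, y = 2.966 × 10^-3 mol
mass of KOH = 7.337 × 10^-3 × 56.11 = 0.4117 g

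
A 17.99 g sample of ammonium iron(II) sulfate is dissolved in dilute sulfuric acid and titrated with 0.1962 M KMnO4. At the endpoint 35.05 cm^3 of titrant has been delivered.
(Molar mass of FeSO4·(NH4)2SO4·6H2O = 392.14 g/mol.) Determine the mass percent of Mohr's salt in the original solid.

MnO4^- + 5 Fe^2+ + 8 H^+ → Mn^2+ + 5 Fe^3+ + 4 H2O
n(KMnO4) = 0.03505 L × 0.1962 mol/L = 6.877 × 10^-3 mol
From the 5:1 ratio, n(FeSO4·(NH4)2SO4·6H2O) = 5/1 × 6.877 × 10^-3 = 0.03438 mol
mass of FeSO4·(NH4)2SO4·6H2O = 0.03438 × 392.14 g/mol = 13.48 g
% FeSO4·(NH4)2SO4·6H2O = 13.48 / 17.99 × 100 = 74.95 %

74.95 %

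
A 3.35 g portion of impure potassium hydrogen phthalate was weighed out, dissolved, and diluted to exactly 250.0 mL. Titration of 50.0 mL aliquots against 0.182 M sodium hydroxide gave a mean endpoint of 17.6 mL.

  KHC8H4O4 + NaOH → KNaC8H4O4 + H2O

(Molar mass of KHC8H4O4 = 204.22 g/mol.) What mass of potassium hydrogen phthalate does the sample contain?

n(NaOH) per titration = 0.0176 × 0.182 = 3.20 × 10^-3 mol
n(KHC8H4O4) in each aliquot = 3.20 × 10^-3 mol (1:1 ratio)
n(KHC8H4O4) in the whole flask = 3.20 × 10^-3 × 250.0/50.0 = 0.0160 mol
mass of KHC8H4O4 = 0.0160 × 204.22 = 3.27 g

3.27 g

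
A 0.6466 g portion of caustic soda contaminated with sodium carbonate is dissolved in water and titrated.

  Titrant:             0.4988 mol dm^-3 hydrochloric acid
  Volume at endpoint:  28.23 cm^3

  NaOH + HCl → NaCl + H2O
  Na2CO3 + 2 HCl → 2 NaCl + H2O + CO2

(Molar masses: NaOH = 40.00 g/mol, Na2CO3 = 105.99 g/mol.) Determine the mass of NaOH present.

n(HCl) = 0.02823 × 0.4988 = 0.01408 mol
Let x = n(NaOH), y = n(Na2CO3).
Titrant: 1x + 2y = 0.01408;  mass: 40.00x + 105.99y = 0.6466
Solving, x = 7.667 × 10^-3 mol, y = 3.207 × 10^-3 mol
mass of NaOH = 7.667 × 10^-3 × 40.00 = 0.3067 g

0.3067 g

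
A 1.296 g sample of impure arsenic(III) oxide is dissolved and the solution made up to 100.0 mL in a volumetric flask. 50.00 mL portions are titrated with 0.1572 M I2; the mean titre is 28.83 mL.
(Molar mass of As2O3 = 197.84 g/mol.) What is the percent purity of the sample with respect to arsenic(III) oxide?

69.18 %

As2O3 + 2 I2 + 2 H2O → As2O5 + 4 HI
n(I2) per titration = 0.02883 × 0.1572 = 4.532 × 10^-3 mol
From the 1:2 ratio, n(As2O3) in each aliquot = 1/2 × 4.532 × 10^-3 = 2.266 × 10^-3 mol
n(As2O3) in the whole flask = 2.266 × 10^-3 × 100.0/50.00 = 4.532 × 10^-3 mol
mass of As2O3 = 4.532 × 10^-3 × 197.84 = 0.8966 g
% As2O3 = 0.8966 / 1.296 × 100 = 69.18 %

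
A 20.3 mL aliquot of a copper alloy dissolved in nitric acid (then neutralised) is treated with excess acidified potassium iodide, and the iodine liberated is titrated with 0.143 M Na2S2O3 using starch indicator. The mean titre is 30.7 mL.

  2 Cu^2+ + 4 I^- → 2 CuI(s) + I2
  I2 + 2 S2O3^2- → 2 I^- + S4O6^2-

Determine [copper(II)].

0.216 M

n(S2O3^2-) = 0.0307 × 0.143 = 4.39 × 10^-3 mol
n(I2) = n(S2O3^2-)/2 = 2.20 × 10^-3 mol
From the 2:1 ratio, n(Cu2+) in the aliquot = 2/1 × 2.20 × 10^-3 = 4.39 × 10^-3 mol
[Cu2+] = 4.39 × 10^-3 / 0.0203 = 0.216 mol/L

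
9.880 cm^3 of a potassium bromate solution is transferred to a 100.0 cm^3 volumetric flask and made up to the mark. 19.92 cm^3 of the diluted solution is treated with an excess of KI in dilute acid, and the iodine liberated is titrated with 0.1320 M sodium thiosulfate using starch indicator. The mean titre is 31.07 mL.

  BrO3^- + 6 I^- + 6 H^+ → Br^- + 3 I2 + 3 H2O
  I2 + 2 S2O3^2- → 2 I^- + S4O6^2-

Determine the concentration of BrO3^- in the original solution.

0.3473 M

n(S2O3^2-) = 0.03107 × 0.1320 = 4.101 × 10^-3 mol
n(I2) = n(S2O3^2-)/2 = 2.051 × 10^-3 mol
From the 1:3 ratio, n(BrO3^-) in the aliquot = 1/3 × 2.051 × 10^-3 = 6.835 × 10^-4 mol
[BrO3^-]_dilute = 6.835 × 10^-4 / 0.01992 = 0.03431 mol/L
[BrO3^-]_original = 0.03431 × 100.0/9.880 = 0.3473 mol/L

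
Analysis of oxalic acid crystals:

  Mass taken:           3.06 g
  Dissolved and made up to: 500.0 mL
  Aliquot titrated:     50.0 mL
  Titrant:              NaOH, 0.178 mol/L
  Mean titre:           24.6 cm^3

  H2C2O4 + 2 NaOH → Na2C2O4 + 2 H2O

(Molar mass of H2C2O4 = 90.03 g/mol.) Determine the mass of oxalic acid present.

1.97 g

n(NaOH) per titration = 0.0246 × 0.178 = 4.38 × 10^-3 mol
From the 1:2 ratio, n(H2C2O4) in each aliquot = 1/2 × 4.38 × 10^-3 = 2.19 × 10^-3 mol
n(H2C2O4) in the whole flask = 2.19 × 10^-3 × 500.0/50.0 = 0.0219 mol
mass of H2C2O4 = 0.0219 × 90.03 = 1.97 g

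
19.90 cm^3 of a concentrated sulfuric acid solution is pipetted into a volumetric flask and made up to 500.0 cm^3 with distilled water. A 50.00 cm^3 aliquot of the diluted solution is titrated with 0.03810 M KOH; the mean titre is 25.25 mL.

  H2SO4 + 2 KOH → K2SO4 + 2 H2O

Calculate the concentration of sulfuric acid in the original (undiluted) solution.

n(KOH) = 0.02525 × 0.03810 = 9.620 × 10^-4 mol
From the 1:2 ratio, n(H2SO4) in the aliquot = 1/2 × 9.620 × 10^-4 = 4.810 × 10^-4 mol
[H2SO4]_dilute = 4.810 × 10^-4 / 0.05000 = 0.009620 mol/L
Dilution factor = 500.0 / 19.90 = 25.13
[H2SO4]_stock = 0.009620 × 25.13 = 0.2417 mol/L

0.2417 M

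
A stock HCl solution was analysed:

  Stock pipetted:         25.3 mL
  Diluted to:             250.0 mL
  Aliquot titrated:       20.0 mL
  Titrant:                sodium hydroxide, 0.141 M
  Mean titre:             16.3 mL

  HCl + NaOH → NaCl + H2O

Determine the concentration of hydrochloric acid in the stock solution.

n(NaOH) = 0.0163 × 0.141 = 2.30 × 10^-3 mol
n(HCl) in the aliquot = 2.30 × 10^-3 mol (1:1 ratio)
[HCl]_dilute = 2.30 × 10^-3 / 0.0200 = 0.115 mol/L
Dilution factor = 250.0 / 25.3 = 9.881
[HCl]_stock = 0.115 × 9.881 = 1.14 mol/L

1.14 M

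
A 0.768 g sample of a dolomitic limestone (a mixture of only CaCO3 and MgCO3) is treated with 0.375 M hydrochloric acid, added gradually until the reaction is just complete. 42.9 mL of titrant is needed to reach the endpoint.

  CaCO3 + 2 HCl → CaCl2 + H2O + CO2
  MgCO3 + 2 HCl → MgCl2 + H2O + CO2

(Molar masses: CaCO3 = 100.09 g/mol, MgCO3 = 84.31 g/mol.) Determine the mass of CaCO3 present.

0.570 g

n(HCl) = 0.0429 × 0.375 = 0.0161 mol
Let x = n(CaCO3), y = n(MgCO3).
Titrant: 2x + 2y = 0.0161;  mass: 100.09x + 84.31y = 0.768
Solving, x = 5.69 × 10^-3 mol, y = 2.35 × 10^-3 mol
mass of CaCO3 = 5.69 × 10^-3 × 100.09 = 0.570 g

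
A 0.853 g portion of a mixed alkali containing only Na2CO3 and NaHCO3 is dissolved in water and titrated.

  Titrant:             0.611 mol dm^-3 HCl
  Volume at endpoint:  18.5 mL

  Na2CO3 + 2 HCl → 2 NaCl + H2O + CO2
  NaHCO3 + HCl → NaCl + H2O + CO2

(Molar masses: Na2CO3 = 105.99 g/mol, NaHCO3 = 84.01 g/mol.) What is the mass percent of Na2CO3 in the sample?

19.4 %

n(HCl) = 0.0185 × 0.611 = 0.0113 mol
Let x = n(Na2CO3), y = n(NaHCO3).
Titrant: 2x + 1y = 0.0113;  mass: 105.99x + 84.01y = 0.853
Solving, x = 1.56 × 10^-3 mol, y = 8.19 × 10^-3 mol
mass of Na2CO3 = 1.56 × 10^-3 × 105.99 = 0.165 g
% Na2CO3 = 0.165 / 0.853 × 100 = 19.4 %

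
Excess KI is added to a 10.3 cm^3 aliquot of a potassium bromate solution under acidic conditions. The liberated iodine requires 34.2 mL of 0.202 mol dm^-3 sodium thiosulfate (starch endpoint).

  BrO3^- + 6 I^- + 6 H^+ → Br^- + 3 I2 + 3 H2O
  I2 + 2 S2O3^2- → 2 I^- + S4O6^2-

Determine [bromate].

n(S2O3^2-) = 0.0342 × 0.202 = 6.91 × 10^-3 mol
n(I2) = n(S2O3^2-)/2 = 3.45 × 10^-3 mol
From the 1:3 ratio, n(BrO3^-) in the aliquot = 1/3 × 3.45 × 10^-3 = 1.15 × 10^-3 mol
[BrO3^-] = 1.15 × 10^-3 / 0.0103 = 0.112 mol/L

0.112 mol/L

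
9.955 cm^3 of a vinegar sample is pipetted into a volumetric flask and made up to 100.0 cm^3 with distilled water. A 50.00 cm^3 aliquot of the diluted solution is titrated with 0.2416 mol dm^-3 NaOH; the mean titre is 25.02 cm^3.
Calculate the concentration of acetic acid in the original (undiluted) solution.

CH3COOH + NaOH → CH3COONa + H2O
n(NaOH) = 0.02502 × 0.2416 = 6.045 × 10^-3 mol
n(CH3COOH) in the aliquot = 6.045 × 10^-3 mol (1:1 ratio)
[CH3COOH]_dilute = 6.045 × 10^-3 / 0.05000 = 0.1209 mol/L
Dilution factor = 100.0 / 9.955 = 10.05
[CH3COOH]_stock = 0.1209 × 10.05 = 1.214 mol/L

1.214 mol/L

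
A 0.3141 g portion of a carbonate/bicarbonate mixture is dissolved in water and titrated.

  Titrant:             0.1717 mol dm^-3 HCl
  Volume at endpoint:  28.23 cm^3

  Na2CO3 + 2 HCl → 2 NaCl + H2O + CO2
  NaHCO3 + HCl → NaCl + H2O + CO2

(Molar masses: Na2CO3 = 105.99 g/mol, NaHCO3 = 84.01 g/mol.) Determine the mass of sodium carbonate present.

0.1591 g

n(HCl) = 0.02823 × 0.1717 = 4.847 × 10^-3 mol
Let x = n(Na2CO3), y = n(NaHCO3).
Titrant: 2x + 1y = 4.847 × 10^-3;  mass: 105.99x + 84.01y = 0.3141
Solving, x = 1.501 × 10^-3 mol, y = 1.845 × 10^-3 mol
mass of Na2CO3 = 1.501 × 10^-3 × 105.99 = 0.1591 g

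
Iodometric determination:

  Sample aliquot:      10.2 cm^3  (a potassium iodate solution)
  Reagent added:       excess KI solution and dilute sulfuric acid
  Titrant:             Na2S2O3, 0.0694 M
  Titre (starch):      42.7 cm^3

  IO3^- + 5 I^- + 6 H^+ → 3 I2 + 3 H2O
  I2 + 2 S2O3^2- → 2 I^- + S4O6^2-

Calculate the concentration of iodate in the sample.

n(S2O3^2-) = 0.0427 × 0.0694 = 2.96 × 10^-3 mol
n(I2) = n(S2O3^2-)/2 = 1.48 × 10^-3 mol
From the 1:3 ratio, n(IO3^-) in the aliquot = 1/3 × 1.48 × 10^-3 = 4.94 × 10^-4 mol
[IO3^-] = 4.94 × 10^-4 / 0.0102 = 0.0484 mol/L

0.0484 M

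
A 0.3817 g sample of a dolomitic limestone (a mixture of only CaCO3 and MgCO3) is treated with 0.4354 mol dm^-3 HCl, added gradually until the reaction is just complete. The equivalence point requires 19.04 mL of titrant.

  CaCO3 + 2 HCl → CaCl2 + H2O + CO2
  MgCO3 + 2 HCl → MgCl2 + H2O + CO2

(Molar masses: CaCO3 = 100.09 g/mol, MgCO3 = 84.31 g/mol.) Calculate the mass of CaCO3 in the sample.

n(HCl) = 0.01904 × 0.4354 = 8.290 × 10^-3 mol
Let x = n(CaCO3), y = n(MgCO3).
Titrant: 2x + 2y = 8.290 × 10^-3;  mass: 100.09x + 84.31y = 0.3817
Solving, x = 2.043 × 10^-3 mol, y = 2.102 × 10^-3 mol
mass of CaCO3 = 2.043 × 10^-3 × 100.09 = 0.2045 g

0.2045 g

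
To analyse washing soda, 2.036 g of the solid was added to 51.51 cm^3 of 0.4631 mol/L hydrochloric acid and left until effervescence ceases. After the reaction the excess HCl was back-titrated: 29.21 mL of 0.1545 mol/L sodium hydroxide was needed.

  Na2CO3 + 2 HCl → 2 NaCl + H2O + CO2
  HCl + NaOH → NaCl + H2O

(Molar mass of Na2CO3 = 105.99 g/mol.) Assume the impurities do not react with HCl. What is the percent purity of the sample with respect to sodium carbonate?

50.34 %

n(HCl) added = 0.05151 × 0.4631 = 0.02385 mol
n(NaOH) used in back-titration = 0.02921 × 0.1545 = 4.513 × 10^-3 mol
n(HCl) left over = 4.513 × 10^-3 mol (1:1 ratio)
n(HCl) consumed by analyte = 0.02385 − 4.513 × 10^-3 = 0.01934 mol
From the 1:2 ratio, n(Na2CO3) = 1/2 × 0.01934 = 9.671 × 10^-3 mol
mass of Na2CO3 = 9.671 × 10^-3 × 105.99 = 1.025 g
% Na2CO3 = 1.025 / 2.036 × 100 = 50.34 %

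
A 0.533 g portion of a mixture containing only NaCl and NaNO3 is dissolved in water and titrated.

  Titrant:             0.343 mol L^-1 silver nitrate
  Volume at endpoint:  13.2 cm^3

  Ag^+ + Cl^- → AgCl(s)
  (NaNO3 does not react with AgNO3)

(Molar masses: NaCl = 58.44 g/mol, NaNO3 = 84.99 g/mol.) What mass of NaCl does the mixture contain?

n(AgNO3) = 0.0132 × 0.343 = 4.53 × 10^-3 mol
Let x = n(NaCl), y = n(NaNO3).
Titrant: 1x = 4.53 × 10^-3;  mass: 58.44x + 84.99y = 0.533
Solving, x = 4.53 × 10^-3 mol, y = 3.16 × 10^-3 mol
mass of NaCl = 4.53 × 10^-3 × 58.44 = 0.265 g

0.265 g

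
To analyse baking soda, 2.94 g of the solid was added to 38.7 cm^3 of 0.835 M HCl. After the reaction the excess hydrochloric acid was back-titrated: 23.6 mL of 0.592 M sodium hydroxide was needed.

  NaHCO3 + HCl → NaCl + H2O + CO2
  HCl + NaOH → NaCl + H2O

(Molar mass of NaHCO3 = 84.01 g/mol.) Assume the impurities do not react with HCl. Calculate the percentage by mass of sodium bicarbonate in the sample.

n(HCl) added = 0.0387 × 0.835 = 0.0323 mol
n(NaOH) used in back-titration = 0.0236 × 0.592 = 0.0140 mol
n(HCl) left over = 0.0140 mol (1:1 ratio)
n(HCl) consumed by analyte = 0.0323 − 0.0140 = 0.0183 mol
n(NaHCO3) = 0.0183 mol (1:1 ratio)
mass of NaHCO3 = 0.0183 × 84.01 = 1.54 g
% NaHCO3 = 1.54 / 2.94 × 100 = 52.4 %

52.4 %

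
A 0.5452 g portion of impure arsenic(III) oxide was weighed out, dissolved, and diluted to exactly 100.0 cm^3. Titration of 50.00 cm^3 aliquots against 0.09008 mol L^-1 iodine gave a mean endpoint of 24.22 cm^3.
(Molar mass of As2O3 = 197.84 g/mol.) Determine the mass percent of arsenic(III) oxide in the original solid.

79.17 %

As2O3 + 2 I2 + 2 H2O → As2O5 + 4 HI
n(I2) per titration = 0.02422 × 0.09008 = 2.182 × 10^-3 mol
From the 1:2 ratio, n(As2O3) in each aliquot = 1/2 × 2.182 × 10^-3 = 1.091 × 10^-3 mol
n(As2O3) in the whole flask = 1.091 × 10^-3 × 100.0/50.00 = 2.182 × 10^-3 mol
mass of As2O3 = 2.182 × 10^-3 × 197.84 = 0.4316 g
% As2O3 = 0.4316 / 0.5452 × 100 = 79.17 %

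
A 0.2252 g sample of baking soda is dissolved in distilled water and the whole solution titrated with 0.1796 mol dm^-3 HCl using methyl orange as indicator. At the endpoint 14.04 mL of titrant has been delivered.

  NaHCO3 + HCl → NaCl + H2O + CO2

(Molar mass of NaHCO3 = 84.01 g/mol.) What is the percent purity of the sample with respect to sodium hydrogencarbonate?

n(HCl) = 0.01404 L × 0.1796 mol/L = 2.522 × 10^-3 mol
n(NaHCO3) = 2.522 × 10^-3 mol (1:1 ratio)
mass of NaHCO3 = 2.522 × 10^-3 × 84.01 g/mol = 0.2118 g
% NaHCO3 = 0.2118 / 0.2252 × 100 = 94.07 %

94.07 %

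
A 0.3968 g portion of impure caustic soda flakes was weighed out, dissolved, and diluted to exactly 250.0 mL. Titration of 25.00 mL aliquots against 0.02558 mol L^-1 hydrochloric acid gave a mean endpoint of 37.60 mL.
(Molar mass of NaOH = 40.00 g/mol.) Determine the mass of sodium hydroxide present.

0.3847 g

NaOH + HCl → NaCl + H2O
n(HCl) per titration = 0.03760 × 0.02558 = 9.618 × 10^-4 mol
n(NaOH) in each aliquot = 9.618 × 10^-4 mol (1:1 ratio)
n(NaOH) in the whole flask = 9.618 × 10^-4 × 250.0/25.00 = 9.618 × 10^-3 mol
mass of NaOH = 9.618 × 10^-3 × 40.00 = 0.3847 g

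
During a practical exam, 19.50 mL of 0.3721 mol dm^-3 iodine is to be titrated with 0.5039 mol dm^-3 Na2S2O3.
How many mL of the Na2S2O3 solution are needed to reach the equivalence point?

I2 + 2 S2O3^2- → 2 I^- + S4O6^2-
n(I2) = 0.01950 L × 0.3721 mol/L = 7.256 × 10^-3 mol
From the 2:1 stoichiometry, n(Na2S2O3) = 2/1 × 7.256 × 10^-3 = 0.01451 mol
V(Na2S2O3) = 0.01451 mol / 0.5039 mol/L = 0.02880 L = 28.80 mL

28.80 mL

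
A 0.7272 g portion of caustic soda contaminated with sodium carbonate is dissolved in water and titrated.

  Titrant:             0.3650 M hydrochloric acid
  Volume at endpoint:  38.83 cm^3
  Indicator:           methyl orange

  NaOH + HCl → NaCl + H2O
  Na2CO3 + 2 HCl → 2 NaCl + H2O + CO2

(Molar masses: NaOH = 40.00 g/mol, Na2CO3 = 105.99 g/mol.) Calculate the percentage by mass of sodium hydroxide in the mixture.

10.11 %

n(HCl) = 0.03883 × 0.3650 = 0.01417 mol
Let x = n(NaOH), y = n(Na2CO3).
Titrant: 1x + 2y = 0.01417;  mass: 40.00x + 105.99y = 0.7272
Solving, x = 1.839 × 10^-3 mol, y = 6.167 × 10^-3 mol
mass of NaOH = 1.839 × 10^-3 × 40.00 = 0.07355 g
% NaOH = 0.07355 / 0.7272 × 100 = 10.11 %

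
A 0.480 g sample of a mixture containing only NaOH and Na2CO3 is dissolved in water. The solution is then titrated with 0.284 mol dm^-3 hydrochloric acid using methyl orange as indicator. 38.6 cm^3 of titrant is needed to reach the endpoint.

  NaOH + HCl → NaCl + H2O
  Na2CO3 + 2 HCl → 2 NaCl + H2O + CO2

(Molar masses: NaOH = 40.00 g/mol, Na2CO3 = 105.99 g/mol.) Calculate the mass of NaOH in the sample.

0.311 g

n(HCl) = 0.0386 × 0.284 = 0.0110 mol
Let x = n(NaOH), y = n(Na2CO3).
Titrant: 1x + 2y = 0.0110;  mass: 40.00x + 105.99y = 0.480
Solving, x = 7.77 × 10^-3 mol, y = 1.60 × 10^-3 mol
mass of NaOH = 7.77 × 10^-3 × 40.00 = 0.311 g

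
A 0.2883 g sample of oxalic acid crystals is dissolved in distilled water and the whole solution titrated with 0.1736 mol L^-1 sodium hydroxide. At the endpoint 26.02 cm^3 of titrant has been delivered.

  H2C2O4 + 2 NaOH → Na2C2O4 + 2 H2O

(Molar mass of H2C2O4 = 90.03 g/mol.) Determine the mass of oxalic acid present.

0.2033 g

n(NaOH) = 0.02602 L × 0.1736 mol/L = 4.517 × 10^-3 mol
From the 1:2 ratio, n(H2C2O4) = 1/2 × 4.517 × 10^-3 = 2.259 × 10^-3 mol
mass of H2C2O4 = 2.259 × 10^-3 × 90.03 g/mol = 0.2033 g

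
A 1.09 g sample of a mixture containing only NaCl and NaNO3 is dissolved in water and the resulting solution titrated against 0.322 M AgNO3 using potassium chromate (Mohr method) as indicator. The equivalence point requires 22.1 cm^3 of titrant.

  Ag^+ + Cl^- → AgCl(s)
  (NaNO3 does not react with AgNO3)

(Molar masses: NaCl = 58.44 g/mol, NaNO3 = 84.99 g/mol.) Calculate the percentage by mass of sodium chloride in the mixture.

38.2 %

n(AgNO3) = 0.0221 × 0.322 = 7.12 × 10^-3 mol
Let x = n(NaCl), y = n(NaNO3).
Titrant: 1x = 7.12 × 10^-3;  mass: 58.44x + 84.99y = 1.09
Solving, x = 7.12 × 10^-3 mol, y = 7.93 × 10^-3 mol
mass of NaCl = 7.12 × 10^-3 × 58.44 = 0.416 g
% NaCl = 0.416 / 1.09 × 100 = 38.2 %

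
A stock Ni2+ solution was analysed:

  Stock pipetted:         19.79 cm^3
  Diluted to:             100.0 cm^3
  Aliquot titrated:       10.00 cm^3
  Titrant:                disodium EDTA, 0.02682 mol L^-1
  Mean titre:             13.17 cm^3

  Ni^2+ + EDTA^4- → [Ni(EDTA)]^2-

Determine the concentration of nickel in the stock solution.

0.1785 mol/L

n(EDTA) = 0.01317 × 0.02682 = 3.532 × 10^-4 mol
n(Ni2+) in the aliquot = 3.532 × 10^-4 mol (1:1 ratio)
[Ni2+]_dilute = 3.532 × 10^-4 / 0.01000 = 0.03532 mol/L
Dilution factor = 100.0 / 19.79 = 5.053
[Ni2+]_stock = 0.03532 × 5.053 = 0.1785 mol/L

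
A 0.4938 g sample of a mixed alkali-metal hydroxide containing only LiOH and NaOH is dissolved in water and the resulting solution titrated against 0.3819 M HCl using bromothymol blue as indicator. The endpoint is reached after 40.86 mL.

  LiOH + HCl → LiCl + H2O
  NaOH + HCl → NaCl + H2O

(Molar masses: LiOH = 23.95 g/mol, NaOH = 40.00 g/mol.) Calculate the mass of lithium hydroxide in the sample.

0.1946 g

n(HCl) = 0.04086 × 0.3819 = 0.01560 mol
Let x = n(LiOH), y = n(NaOH).
Titrant: 1x + 1y = 0.01560;  mass: 23.95x + 40.00y = 0.4938
Solving, x = 8.123 × 10^-3 mol, y = 7.481 × 10^-3 mol
mass of LiOH = 8.123 × 10^-3 × 23.95 = 0.1946 g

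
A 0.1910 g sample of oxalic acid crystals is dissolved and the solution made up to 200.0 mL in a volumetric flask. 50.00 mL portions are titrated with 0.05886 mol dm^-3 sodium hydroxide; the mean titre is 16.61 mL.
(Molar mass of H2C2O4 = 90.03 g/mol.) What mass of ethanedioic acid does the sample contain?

0.1760 g

H2C2O4 + 2 NaOH → Na2C2O4 + 2 H2O
n(NaOH) per titration = 0.01661 × 0.05886 = 9.777 × 10^-4 mol
From the 1:2 ratio, n(H2C2O4) in each aliquot = 1/2 × 9.777 × 10^-4 = 4.888 × 10^-4 mol
n(H2C2O4) in the whole flask = 4.888 × 10^-4 × 200.0/50.00 = 1.955 × 10^-3 mol
mass of H2C2O4 = 1.955 × 10^-3 × 90.03 = 0.1760 g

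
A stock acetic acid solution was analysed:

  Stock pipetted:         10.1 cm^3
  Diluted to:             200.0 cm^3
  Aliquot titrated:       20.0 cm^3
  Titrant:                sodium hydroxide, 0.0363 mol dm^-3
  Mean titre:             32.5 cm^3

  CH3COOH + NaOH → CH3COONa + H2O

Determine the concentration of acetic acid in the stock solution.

1.17 mol/L

n(NaOH) = 0.0325 × 0.0363 = 1.18 × 10^-3 mol
n(CH3COOH) in the aliquot = 1.18 × 10^-3 mol (1:1 ratio)
[CH3COOH]_dilute = 1.18 × 10^-3 / 0.0200 = 0.0590 mol/L
Dilution factor = 200.0 / 10.1 = 19.80
[CH3COOH]_stock = 0.0590 × 19.80 = 1.17 mol/L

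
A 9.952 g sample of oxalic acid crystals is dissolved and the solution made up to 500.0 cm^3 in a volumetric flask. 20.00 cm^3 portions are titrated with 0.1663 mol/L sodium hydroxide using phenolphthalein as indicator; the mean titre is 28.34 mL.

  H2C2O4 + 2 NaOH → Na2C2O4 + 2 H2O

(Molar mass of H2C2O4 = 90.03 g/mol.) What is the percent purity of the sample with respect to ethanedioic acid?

n(NaOH) per titration = 0.02834 × 0.1663 = 4.713 × 10^-3 mol
From the 1:2 ratio, n(H2C2O4) in each aliquot = 1/2 × 4.713 × 10^-3 = 2.356 × 10^-3 mol
n(H2C2O4) in the whole flask = 2.356 × 10^-3 × 500.0/20.00 = 0.05891 mol
mass of H2C2O4 = 0.05891 × 90.03 = 5.304 g
% H2C2O4 = 5.304 / 9.952 × 100 = 53.29 %

53.29 %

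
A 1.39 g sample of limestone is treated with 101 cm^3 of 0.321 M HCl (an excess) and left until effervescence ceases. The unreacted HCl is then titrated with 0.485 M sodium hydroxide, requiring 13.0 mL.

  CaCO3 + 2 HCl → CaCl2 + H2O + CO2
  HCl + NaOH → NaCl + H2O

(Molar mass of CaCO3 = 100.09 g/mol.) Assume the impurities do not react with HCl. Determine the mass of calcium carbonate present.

n(HCl) added = 0.101 × 0.321 = 0.0324 mol
n(NaOH) used in back-titration = 0.0130 × 0.485 = 6.30 × 10^-3 mol
n(HCl) left over = 6.30 × 10^-3 mol (1:1 ratio)
n(HCl) consumed by analyte = 0.0324 − 6.30 × 10^-3 = 0.0261 mol
From the 1:2 ratio, n(CaCO3) = 1/2 × 0.0261 = 0.0131 mol
mass of CaCO3 = 0.0131 × 100.09 = 1.31 g

1.31 g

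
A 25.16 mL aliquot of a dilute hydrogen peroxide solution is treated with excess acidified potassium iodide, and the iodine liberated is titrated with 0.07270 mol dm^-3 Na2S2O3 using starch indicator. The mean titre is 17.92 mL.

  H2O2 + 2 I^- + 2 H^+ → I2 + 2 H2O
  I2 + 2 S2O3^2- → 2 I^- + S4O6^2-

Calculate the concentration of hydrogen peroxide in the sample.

0.02589 mol/L

n(S2O3^2-) = 0.01792 × 0.07270 = 1.303 × 10^-3 mol
n(I2) = n(S2O3^2-)/2 = 6.514 × 10^-4 mol
n(H2O2) in the aliquot = 6.514 × 10^-4 mol (1:1 ratio)
[H2O2] = 6.514 × 10^-4 / 0.02516 = 0.02589 mol/L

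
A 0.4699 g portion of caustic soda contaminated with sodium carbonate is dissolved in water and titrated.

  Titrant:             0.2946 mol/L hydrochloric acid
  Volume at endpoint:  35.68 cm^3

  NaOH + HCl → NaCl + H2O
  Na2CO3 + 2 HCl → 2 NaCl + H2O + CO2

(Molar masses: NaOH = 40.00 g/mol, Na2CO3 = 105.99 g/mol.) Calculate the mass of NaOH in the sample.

0.2683 g

n(HCl) = 0.03568 × 0.2946 = 0.01051 mol
Let x = n(NaOH), y = n(Na2CO3).
Titrant: 1x + 2y = 0.01051;  mass: 40.00x + 105.99y = 0.4699
Solving, x = 6.706 × 10^-3 mol, y = 1.903 × 10^-3 mol
mass of NaOH = 6.706 × 10^-3 × 40.00 = 0.2683 g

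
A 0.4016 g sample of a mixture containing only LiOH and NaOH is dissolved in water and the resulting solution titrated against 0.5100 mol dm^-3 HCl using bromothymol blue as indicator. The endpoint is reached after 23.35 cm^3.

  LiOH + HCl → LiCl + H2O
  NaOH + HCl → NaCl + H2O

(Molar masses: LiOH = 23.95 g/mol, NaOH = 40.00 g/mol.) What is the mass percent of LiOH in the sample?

27.77 %

n(HCl) = 0.02335 × 0.5100 = 0.01191 mol
Let x = n(LiOH), y = n(NaOH).
Titrant: 1x + 1y = 0.01191;  mass: 23.95x + 40.00y = 0.4016
Solving, x = 4.657 × 10^-3 mol, y = 7.252 × 10^-3 mol
mass of LiOH = 4.657 × 10^-3 × 23.95 = 0.1115 g
% LiOH = 0.1115 / 0.4016 × 100 = 27.77 %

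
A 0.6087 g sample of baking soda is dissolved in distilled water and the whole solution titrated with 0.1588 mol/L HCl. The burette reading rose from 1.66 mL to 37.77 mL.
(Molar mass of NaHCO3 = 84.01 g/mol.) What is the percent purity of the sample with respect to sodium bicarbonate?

NaHCO3 + HCl → NaCl + H2O + CO2
n(HCl) = 0.03611 L × 0.1588 mol/L = 5.734 × 10^-3 mol
n(NaHCO3) = 5.734 × 10^-3 mol (1:1 ratio)
mass of NaHCO3 = 5.734 × 10^-3 × 84.01 g/mol = 0.4817 g
% NaHCO3 = 0.4817 / 0.6087 × 100 = 79.14 %

79.14 %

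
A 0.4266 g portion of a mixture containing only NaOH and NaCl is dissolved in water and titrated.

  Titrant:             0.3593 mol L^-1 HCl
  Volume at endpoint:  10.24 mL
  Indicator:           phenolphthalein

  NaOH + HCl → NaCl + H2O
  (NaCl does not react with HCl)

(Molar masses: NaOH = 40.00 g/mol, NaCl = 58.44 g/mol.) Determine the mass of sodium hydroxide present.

0.1472 g

n(HCl) = 0.01024 × 0.3593 = 3.679 × 10^-3 mol
Let x = n(NaOH), y = n(NaCl).
Titrant: 1x = 3.679 × 10^-3;  mass: 40.00x + 58.44y = 0.4266
Solving, x = 3.679 × 10^-3 mol, y = 4.781 × 10^-3 mol
mass of NaOH = 3.679 × 10^-3 × 40.00 = 0.1472 g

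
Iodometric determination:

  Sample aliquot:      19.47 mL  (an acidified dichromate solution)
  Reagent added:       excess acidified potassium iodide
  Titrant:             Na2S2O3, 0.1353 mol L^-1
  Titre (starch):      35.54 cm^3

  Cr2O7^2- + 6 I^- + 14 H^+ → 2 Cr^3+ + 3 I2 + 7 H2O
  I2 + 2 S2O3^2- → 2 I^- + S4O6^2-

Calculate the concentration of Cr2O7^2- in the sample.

0.04116 mol/L

n(S2O3^2-) = 0.03554 × 0.1353 = 4.809 × 10^-3 mol
n(I2) = n(S2O3^2-)/2 = 2.404 × 10^-3 mol
From the 1:3 ratio, n(Cr2O7^2-) in the aliquot = 1/3 × 2.404 × 10^-3 = 8.014 × 10^-4 mol
[Cr2O7^2-] = 8.014 × 10^-4 / 0.01947 = 0.04116 mol/L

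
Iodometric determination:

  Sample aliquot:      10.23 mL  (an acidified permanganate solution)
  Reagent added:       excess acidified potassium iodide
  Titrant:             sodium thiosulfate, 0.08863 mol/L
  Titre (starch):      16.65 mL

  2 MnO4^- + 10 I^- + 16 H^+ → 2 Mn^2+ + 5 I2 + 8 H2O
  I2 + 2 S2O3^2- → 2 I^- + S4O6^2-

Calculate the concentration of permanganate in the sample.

n(S2O3^2-) = 0.01665 × 0.08863 = 1.476 × 10^-3 mol
n(I2) = n(S2O3^2-)/2 = 7.378 × 10^-4 mol
From the 2:5 ratio, n(MnO4^-) in the aliquot = 2/5 × 7.378 × 10^-4 = 2.951 × 10^-4 mol
[MnO4^-] = 2.951 × 10^-4 / 0.01023 = 0.02885 mol/L

0.02885 mol/L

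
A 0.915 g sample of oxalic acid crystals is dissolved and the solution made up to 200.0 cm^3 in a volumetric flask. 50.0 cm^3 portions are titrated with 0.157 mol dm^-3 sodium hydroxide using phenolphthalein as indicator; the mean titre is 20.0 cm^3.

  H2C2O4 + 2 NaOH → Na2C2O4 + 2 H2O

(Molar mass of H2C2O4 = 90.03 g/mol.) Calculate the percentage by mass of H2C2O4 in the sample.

n(NaOH) per titration = 0.0200 × 0.157 = 3.14 × 10^-3 mol
From the 1:2 ratio, n(H2C2O4) in each aliquot = 1/2 × 3.14 × 10^-3 = 1.57 × 10^-3 mol
n(H2C2O4) in the whole flask = 1.57 × 10^-3 × 200.0/50.0 = 6.28 × 10^-3 mol
mass of H2C2O4 = 6.28 × 10^-3 × 90.03 = 0.565 g
% H2C2O4 = 0.565 / 0.915 × 100 = 61.8 %

61.8 %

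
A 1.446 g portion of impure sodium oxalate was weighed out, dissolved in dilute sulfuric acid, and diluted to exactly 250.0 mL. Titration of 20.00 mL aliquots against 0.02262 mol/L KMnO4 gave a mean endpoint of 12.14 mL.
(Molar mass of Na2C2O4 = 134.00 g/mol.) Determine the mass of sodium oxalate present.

1.150 g

2 MnO4^- + 5 C2O4^2- + 16 H^+ → 2 Mn^2+ + 10 CO2 + 8 H2O
n(KMnO4) per titration = 0.01214 × 0.02262 = 2.746 × 10^-4 mol
From the 5:2 ratio, n(Na2C2O4) in each aliquot = 5/2 × 2.746 × 10^-4 = 6.865 × 10^-4 mol
n(Na2C2O4) in the whole flask = 6.865 × 10^-4 × 250.0/20.00 = 8.581 × 10^-3 mol
mass of Na2C2O4 = 8.581 × 10^-3 × 134.00 = 1.150 g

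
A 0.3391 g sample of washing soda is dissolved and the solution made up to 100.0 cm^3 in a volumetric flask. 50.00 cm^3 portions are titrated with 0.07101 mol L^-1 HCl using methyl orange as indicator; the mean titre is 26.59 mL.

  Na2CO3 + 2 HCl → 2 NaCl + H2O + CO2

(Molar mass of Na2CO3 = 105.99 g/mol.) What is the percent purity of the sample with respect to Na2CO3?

n(HCl) per titration = 0.02659 × 0.07101 = 1.888 × 10^-3 mol
From the 1:2 ratio, n(Na2CO3) in each aliquot = 1/2 × 1.888 × 10^-3 = 9.441 × 10^-4 mol
n(Na2CO3) in the whole flask = 9.441 × 10^-4 × 100.0/50.00 = 1.888 × 10^-3 mol
mass of Na2CO3 = 1.888 × 10^-3 × 105.99 = 0.2001 g
% Na2CO3 = 0.2001 / 0.3391 × 100 = 59.02 %

59.02 %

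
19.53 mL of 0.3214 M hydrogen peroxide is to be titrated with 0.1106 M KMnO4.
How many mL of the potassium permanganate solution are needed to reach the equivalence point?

2 MnO4^- + 5 H2O2 + 6 H^+ → 2 Mn^2+ + 5 O2 + 8 H2O
n(H2O2) = 0.01953 L × 0.3214 mol/L = 6.277 × 10^-3 mol
From the 2:5 stoichiometry, n(KMnO4) = 2/5 × 6.277 × 10^-3 = 2.511 × 10^-3 mol
V(KMnO4) = 2.511 × 10^-3 mol / 0.1106 mol/L = 0.02270 L = 22.70 mL

22.70 mL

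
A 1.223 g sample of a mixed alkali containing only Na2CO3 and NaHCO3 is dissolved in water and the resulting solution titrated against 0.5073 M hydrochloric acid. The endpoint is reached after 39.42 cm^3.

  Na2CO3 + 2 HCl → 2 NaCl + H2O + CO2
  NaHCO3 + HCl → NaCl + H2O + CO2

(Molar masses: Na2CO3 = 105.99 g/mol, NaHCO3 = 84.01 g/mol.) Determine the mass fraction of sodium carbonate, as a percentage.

63.85 %

n(HCl) = 0.03942 × 0.5073 = 0.02000 mol
Let x = n(Na2CO3), y = n(NaHCO3).
Titrant: 2x + 1y = 0.02000;  mass: 105.99x + 84.01y = 1.223
Solving, x = 7.368 × 10^-3 mol, y = 5.263 × 10^-3 mol
mass of Na2CO3 = 7.368 × 10^-3 × 105.99 = 0.7809 g
% Na2CO3 = 0.7809 / 1.223 × 100 = 63.85 %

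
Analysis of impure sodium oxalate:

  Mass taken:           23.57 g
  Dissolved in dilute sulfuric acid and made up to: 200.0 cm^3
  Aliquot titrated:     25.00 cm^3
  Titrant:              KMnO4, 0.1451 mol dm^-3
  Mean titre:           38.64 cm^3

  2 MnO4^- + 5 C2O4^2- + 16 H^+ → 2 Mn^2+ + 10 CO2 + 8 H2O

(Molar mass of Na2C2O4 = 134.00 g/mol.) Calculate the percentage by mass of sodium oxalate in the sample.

n(KMnO4) per titration = 0.03864 × 0.1451 = 5.607 × 10^-3 mol
From the 5:2 ratio, n(Na2C2O4) in each aliquot = 5/2 × 5.607 × 10^-3 = 0.01402 mol
n(Na2C2O4) in the whole flask = 0.01402 × 200.0/25.00 = 0.1121 mol
mass of Na2C2O4 = 0.1121 × 134.00 = 15.03 g
% Na2C2O4 = 15.03 / 23.57 × 100 = 63.75 %

63.75 %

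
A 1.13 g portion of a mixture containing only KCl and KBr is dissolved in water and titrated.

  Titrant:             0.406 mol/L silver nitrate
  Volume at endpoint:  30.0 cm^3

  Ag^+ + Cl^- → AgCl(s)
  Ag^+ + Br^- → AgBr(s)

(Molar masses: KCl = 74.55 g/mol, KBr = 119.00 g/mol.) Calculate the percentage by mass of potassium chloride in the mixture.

47.4 %

n(AgNO3) = 0.0300 × 0.406 = 0.0122 mol
Let x = n(KCl), y = n(KBr).
Titrant: 1x + 1y = 0.0122;  mass: 74.55x + 119.00y = 1.13
Solving, x = 7.19 × 10^-3 mol, y = 4.99 × 10^-3 mol
mass of KCl = 7.19 × 10^-3 × 74.55 = 0.536 g
% KCl = 0.536 / 1.13 × 100 = 47.4 %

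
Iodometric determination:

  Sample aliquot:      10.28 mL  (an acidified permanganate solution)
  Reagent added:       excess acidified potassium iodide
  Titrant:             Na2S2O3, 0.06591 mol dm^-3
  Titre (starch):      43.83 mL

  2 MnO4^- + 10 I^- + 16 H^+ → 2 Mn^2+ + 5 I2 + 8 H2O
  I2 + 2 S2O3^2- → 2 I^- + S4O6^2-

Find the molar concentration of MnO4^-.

n(S2O3^2-) = 0.04383 × 0.06591 = 2.889 × 10^-3 mol
n(I2) = n(S2O3^2-)/2 = 1.444 × 10^-3 mol
From the 2:5 ratio, n(MnO4^-) in the aliquot = 2/5 × 1.444 × 10^-3 = 5.778 × 10^-4 mol
[MnO4^-] = 5.778 × 10^-4 / 0.01028 = 0.05620 mol/L

0.05620 mol/L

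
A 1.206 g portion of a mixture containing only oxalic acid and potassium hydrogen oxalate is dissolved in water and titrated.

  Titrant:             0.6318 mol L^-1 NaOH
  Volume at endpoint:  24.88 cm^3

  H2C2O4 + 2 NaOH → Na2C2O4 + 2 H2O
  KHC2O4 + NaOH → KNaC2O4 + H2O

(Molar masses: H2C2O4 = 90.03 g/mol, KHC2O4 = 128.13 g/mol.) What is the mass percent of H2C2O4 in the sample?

n(NaOH) = 0.02488 × 0.6318 = 0.01572 mol
Let x = n(H2C2O4), y = n(KHC2O4).
Titrant: 2x + 1y = 0.01572;  mass: 90.03x + 128.13y = 1.206
Solving, x = 4.861 × 10^-3 mol, y = 5.997 × 10^-3 mol
mass of H2C2O4 = 4.861 × 10^-3 × 90.03 = 0.4377 g
% H2C2O4 = 0.4377 / 1.206 × 100 = 36.29 %

36.29 %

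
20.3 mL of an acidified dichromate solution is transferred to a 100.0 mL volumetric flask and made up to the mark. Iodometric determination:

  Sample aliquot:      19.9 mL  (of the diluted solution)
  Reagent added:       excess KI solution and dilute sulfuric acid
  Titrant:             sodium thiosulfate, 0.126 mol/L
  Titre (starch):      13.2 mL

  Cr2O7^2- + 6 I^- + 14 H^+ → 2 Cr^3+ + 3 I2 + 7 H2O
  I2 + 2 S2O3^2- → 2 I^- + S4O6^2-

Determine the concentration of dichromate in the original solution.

0.0686 mol/L

n(S2O3^2-) = 0.0132 × 0.126 = 1.66 × 10^-3 mol
n(I2) = n(S2O3^2-)/2 = 8.32 × 10^-4 mol
From the 1:3 ratio, n(Cr2O7^2-) in the aliquot = 1/3 × 8.32 × 10^-4 = 2.77 × 10^-4 mol
[Cr2O7^2-]_dilute = 2.77 × 10^-4 / 0.0199 = 0.0139 mol/L
[Cr2O7^2-]_original = 0.0139 × 100.0/20.3 = 0.0686 mol/L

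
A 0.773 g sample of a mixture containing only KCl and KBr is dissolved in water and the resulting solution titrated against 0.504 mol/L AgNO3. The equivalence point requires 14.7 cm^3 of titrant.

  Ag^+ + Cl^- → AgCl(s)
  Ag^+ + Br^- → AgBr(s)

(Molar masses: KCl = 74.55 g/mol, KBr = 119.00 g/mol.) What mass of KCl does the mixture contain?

n(AgNO3) = 0.0147 × 0.504 = 7.41 × 10^-3 mol
Let x = n(KCl), y = n(KBr).
Titrant: 1x + 1y = 7.41 × 10^-3;  mass: 74.55x + 119.00y = 0.773
Solving, x = 2.44 × 10^-3 mol, y = 4.96 × 10^-3 mol
mass of KCl = 2.44 × 10^-3 × 74.55 = 0.182 g

0.182 g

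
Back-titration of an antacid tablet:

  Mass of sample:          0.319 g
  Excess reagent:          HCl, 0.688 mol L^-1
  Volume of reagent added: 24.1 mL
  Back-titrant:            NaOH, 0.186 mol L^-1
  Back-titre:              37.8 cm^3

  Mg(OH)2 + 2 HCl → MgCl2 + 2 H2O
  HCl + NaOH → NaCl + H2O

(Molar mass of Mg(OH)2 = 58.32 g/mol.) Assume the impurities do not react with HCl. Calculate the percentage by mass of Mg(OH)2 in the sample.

87.3 %

n(HCl) added = 0.0241 × 0.688 = 0.0166 mol
n(NaOH) used in back-titration = 0.0378 × 0.186 = 7.03 × 10^-3 mol
n(HCl) left over = 7.03 × 10^-3 mol (1:1 ratio)
n(HCl) consumed by analyte = 0.0166 − 7.03 × 10^-3 = 9.55 × 10^-3 mol
From the 1:2 ratio, n(Mg(OH)2) = 1/2 × 9.55 × 10^-3 = 4.77 × 10^-3 mol
mass of Mg(OH)2 = 4.77 × 10^-3 × 58.32 = 0.278 g
% Mg(OH)2 = 0.278 / 0.319 × 100 = 87.3 %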